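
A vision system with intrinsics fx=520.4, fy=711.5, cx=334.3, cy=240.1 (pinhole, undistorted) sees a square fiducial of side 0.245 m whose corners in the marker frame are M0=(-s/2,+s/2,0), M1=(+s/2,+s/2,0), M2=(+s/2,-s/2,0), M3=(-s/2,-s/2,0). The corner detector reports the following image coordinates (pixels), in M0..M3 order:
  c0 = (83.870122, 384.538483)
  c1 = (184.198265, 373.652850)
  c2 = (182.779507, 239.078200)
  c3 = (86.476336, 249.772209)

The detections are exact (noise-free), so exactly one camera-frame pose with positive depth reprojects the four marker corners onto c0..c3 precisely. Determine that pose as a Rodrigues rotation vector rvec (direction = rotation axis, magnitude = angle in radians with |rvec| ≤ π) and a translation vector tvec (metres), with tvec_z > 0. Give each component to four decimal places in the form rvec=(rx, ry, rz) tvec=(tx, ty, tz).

rvec=(-0.2165, 0.0185, -0.0794) tvec=(-0.4951, 0.1273, 1.2882)

Intrinsics K: fx=520.4, fy=711.5, cx=334.3, cy=240.1
Marker side s = 0.245 m; corners in marker frame (Z=0):
  M0 = (-0.1225, +0.1225, 0)
  M1 = (+0.1225, +0.1225, 0)
  M2 = (+0.1225, -0.1225, 0)
  M3 = (-0.1225, -0.1225, 0)
Detected image corners:
  c0 = (83.870122, 384.538483) px
  c1 = (184.198265, 373.652850) px
  c2 = (182.779507, 239.078200) px
  c3 = (86.476336, 249.772209) px
Planar DLT: solve 8×8 A·h = b for H (H[2,2]=1):
  H  [+400.10146 -24.88376 +134.29147]
  H  [-46.39643 +497.56655 +310.38674]
  H  [-0.00758 -0.16714 +1.00000]
B = K⁻¹H; ‖b₁‖=0.776276, ‖b₂‖=0.776276; λ = 2/(‖b₁‖+‖b₂‖) = 1.288202, sign → tz>0 ⇒ λ=+1.288202
r₁ = λ·B[:,0] = (+0.99669,-0.08071,-0.00977); r₂ = λ·B[:,1] = (+0.07672,+0.97353,-0.21532)
r₃ = r₁×r₂ = (+0.02689,+0.21385,+0.97650); SVD([r₁ r₂ r₃]) → R = UVᵀ:
  R  [+0.99669 +0.07672 +0.02689]
  R  [-0.08071 +0.97353 +0.21385]
  R  [-0.00977 -0.21532 +0.97650]
t = (-0.49510, +0.12726, +1.28820) m
tr R = 2.946712; θ = arccos((tr R − 1)/2) = 0.231359 rad = 13.256°
axis k = ((R−Rᵀ)₃₂, (R−Rᵀ)₁₃, (R−Rᵀ)₂₁) / (2 sinθ) = (-0.935828, +0.079934, -0.343275)
rvec = θ·k = (-0.216512, +0.018493, -0.079419)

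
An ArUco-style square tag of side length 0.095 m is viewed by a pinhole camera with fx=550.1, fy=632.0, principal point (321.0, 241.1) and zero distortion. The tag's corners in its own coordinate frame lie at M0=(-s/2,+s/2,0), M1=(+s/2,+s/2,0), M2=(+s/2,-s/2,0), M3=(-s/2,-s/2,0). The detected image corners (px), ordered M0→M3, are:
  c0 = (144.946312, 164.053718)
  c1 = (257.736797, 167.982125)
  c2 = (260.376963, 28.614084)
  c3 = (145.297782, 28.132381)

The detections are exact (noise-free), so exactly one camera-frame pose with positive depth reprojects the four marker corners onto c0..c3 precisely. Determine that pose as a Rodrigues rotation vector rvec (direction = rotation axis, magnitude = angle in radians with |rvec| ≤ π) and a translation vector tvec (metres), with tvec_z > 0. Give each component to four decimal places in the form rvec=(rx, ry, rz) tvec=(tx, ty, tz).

rvec=(0.0903, 0.1205, 0.0381) tvec=(-0.0964, -0.1005, 0.4433)

Intrinsics K: fx=550.1, fy=632.0, cx=321.0, cy=241.1
Marker side s = 0.095 m; corners in marker frame (Z=0):
  M0 = (-0.0475, +0.0475, 0)
  M1 = (+0.0475, +0.0475, 0)
  M2 = (+0.0475, -0.0475, 0)
  M3 = (-0.0475, -0.0475, 0)
Detected image corners:
  c0 = (144.946312, 164.053718) px
  c1 = (257.736797, 167.982125) px
  c2 = (260.376963, 28.614084) px
  c3 = (145.297782, 28.132381) px
Planar DLT: solve 8×8 A·h = b for H (H[2,2]=1):
  H  [+1145.25406 +26.43094 +201.35981]
  H  [-2.55281 +1468.87289 +97.86139]
  H  [-0.26692 +0.20795 +1.00000]
B = K⁻¹H; ‖b₁‖=2.255639, ‖b₂‖=2.255639; λ = 2/(‖b₁‖+‖b₂‖) = 0.443333, sign → tz>0 ⇒ λ=+0.443333
r₁ = λ·B[:,0] = (+0.99203,+0.04335,-0.11833); r₂ = λ·B[:,1] = (-0.03249,+0.99521,+0.09219)
r₃ = r₁×r₂ = (+0.12176,-0.08761,+0.98869); SVD([r₁ r₂ r₃]) → R = UVᵀ:
  R  [+0.99203 -0.03249 +0.12176]
  R  [+0.04335 +0.99521 -0.08761]
  R  [-0.11833 +0.09219 +0.98869]
t = (-0.09642, -0.10048, +0.44333) m
tr R = 2.975924; θ = arccos((tr R − 1)/2) = 0.155322 rad = 8.899°
axis k = ((R−Rᵀ)₃₂, (R−Rᵀ)₁₃, (R−Rᵀ)₂₁) / (2 sinθ) = (+0.581127, +0.776014, +0.245142)
rvec = θ·k = (+0.090262, +0.120532, +0.038076)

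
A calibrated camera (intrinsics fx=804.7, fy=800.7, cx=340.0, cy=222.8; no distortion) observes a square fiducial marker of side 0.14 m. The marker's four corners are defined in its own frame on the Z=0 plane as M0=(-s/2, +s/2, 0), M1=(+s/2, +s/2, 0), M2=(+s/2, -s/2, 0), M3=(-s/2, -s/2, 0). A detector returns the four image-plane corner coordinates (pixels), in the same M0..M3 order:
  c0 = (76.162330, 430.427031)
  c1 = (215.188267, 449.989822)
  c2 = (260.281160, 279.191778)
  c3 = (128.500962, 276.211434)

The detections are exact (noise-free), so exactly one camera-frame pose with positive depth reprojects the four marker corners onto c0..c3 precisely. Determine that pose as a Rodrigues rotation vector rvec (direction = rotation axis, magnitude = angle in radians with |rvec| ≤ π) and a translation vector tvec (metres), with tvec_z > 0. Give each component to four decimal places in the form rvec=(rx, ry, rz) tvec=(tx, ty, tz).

rvec=(-0.4738, 0.4650, 0.1008) tvec=(-0.1417, 0.1094, 0.6623)

Intrinsics K: fx=804.7, fy=800.7, cx=340.0, cy=222.8
Marker side s = 0.14 m; corners in marker frame (Z=0):
  M0 = (-0.0700, +0.0700, 0)
  M1 = (+0.0700, +0.0700, 0)
  M2 = (+0.0700, -0.0700, 0)
  M3 = (-0.0700, -0.0700, 0)
Detected image corners:
  c0 = (76.162330, 430.427031) px
  c1 = (215.188267, 449.989822) px
  c2 = (260.281160, 279.191778) px
  c3 = (128.500962, 276.211434) px
Planar DLT: solve 8×8 A·h = b for H (H[2,2]=1):
  H  [+849.50953 -456.12362 +167.85777]
  H  [-168.07153 +932.22030 +355.10837]
  H  [-0.68526 -0.62877 +1.00000]
B = K⁻¹H; ‖b₁‖=1.509820, ‖b₂‖=1.509820; λ = 2/(‖b₁‖+‖b₂‖) = 0.662331, sign → tz>0 ⇒ λ=+0.662331
r₁ = λ·B[:,0] = (+0.89098,-0.01274,-0.45387); r₂ = λ·B[:,1] = (-0.19946,+0.88700,-0.41646)
r₃ = r₁×r₂ = (+0.40789,+0.46158,+0.78776); SVD([r₁ r₂ r₃]) → R = UVᵀ:
  R  [+0.89098 -0.19946 +0.40789]
  R  [-0.01274 +0.88700 +0.46158]
  R  [-0.45387 -0.41646 +0.78776]
t = (-0.14169, +0.10944, +0.66233) m
tr R = 2.565746; θ = arccos((tr R − 1)/2) = 0.671526 rad = 38.476°
axis k = ((R−Rᵀ)₃₂, (R−Rᵀ)₁₃, (R−Rᵀ)₂₁) / (2 sinθ) = (-0.705615, +0.692524, +0.150060)
rvec = θ·k = (-0.473839, +0.465048, +0.100769)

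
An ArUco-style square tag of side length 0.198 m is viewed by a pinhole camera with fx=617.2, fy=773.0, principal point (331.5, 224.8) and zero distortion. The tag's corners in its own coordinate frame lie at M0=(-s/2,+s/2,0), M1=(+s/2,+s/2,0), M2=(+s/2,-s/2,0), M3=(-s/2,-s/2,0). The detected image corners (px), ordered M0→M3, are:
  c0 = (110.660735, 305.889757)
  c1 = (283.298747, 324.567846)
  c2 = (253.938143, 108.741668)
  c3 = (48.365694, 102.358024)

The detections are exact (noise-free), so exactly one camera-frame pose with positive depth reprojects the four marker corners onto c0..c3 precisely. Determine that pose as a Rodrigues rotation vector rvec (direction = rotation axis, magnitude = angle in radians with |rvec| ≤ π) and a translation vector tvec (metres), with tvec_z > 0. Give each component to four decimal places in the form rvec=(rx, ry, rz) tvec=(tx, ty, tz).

rvec=(0.6263, 0.2246, -0.0133) tvec=(-0.1543, -0.0036, 0.6004)

Intrinsics K: fx=617.2, fy=773.0, cx=331.5, cy=224.8
Marker side s = 0.198 m; corners in marker frame (Z=0):
  M0 = (-0.0990, +0.0990, 0)
  M1 = (+0.0990, +0.0990, 0)
  M2 = (+0.0990, -0.0990, 0)
  M3 = (-0.0990, -0.0990, 0)
Detected image corners:
  c0 = (110.660735, 305.889757) px
  c1 = (283.298747, 324.567846) px
  c2 = (253.938143, 108.741668) px
  c3 = (48.365694, 102.358024) px
Planar DLT: solve 8×8 A·h = b for H (H[2,2]=1):
  H  [+885.53983 +402.39937 +172.94362]
  H  [-8.18675 +1260.99404 +220.18921]
  H  [-0.35383 +0.96534 +1.00000]
B = K⁻¹H; ‖b₁‖=1.665449, ‖b₂‖=1.665449; λ = 2/(‖b₁‖+‖b₂‖) = 0.600439, sign → tz>0 ⇒ λ=+0.600439
r₁ = λ·B[:,0] = (+0.97560,+0.05542,-0.21245); r₂ = λ·B[:,1] = (+0.08015,+0.81093,+0.57963)
r₃ = r₁×r₂ = (+0.20441,-0.58251,+0.78670); SVD([r₁ r₂ r₃]) → R = UVᵀ:
  R  [+0.97560 +0.08015 +0.20441]
  R  [+0.05542 +0.81093 -0.58251]
  R  [-0.21245 +0.57963 +0.78670]
t = (-0.15425, -0.00358, +0.60044) m
tr R = 2.573230; θ = arccos((tr R − 1)/2) = 0.665489 rad = 38.130°
axis k = ((R−Rᵀ)₃₂, (R−Rᵀ)₁₃, (R−Rᵀ)₂₁) / (2 sinθ) = (+0.941088, +0.337568, -0.020024)
rvec = θ·k = (+0.626284, +0.224648, -0.013326)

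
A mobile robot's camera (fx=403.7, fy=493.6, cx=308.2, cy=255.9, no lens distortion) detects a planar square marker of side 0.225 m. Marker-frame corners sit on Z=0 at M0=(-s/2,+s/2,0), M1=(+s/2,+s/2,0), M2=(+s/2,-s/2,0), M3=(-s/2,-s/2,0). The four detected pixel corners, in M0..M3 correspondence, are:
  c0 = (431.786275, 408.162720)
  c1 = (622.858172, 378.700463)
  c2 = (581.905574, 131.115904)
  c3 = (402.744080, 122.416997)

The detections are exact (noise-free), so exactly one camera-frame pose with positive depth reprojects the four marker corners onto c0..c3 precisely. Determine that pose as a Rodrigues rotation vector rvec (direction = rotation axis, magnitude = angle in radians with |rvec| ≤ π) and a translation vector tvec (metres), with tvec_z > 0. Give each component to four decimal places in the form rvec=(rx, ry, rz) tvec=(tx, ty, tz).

Intrinsics K: fx=403.7, fy=493.6, cx=308.2, cy=255.9
Marker side s = 0.225 m; corners in marker frame (Z=0):
  M0 = (-0.1125, +0.1125, 0)
  M1 = (+0.1125, +0.1125, 0)
  M2 = (+0.1125, -0.1125, 0)
  M3 = (-0.1125, -0.1125, 0)
Detected image corners:
  c0 = (431.786275, 408.162720) px
  c1 = (622.858172, 378.700463) px
  c2 = (581.905574, 131.115904) px
  c3 = (402.744080, 122.416997) px
Planar DLT: solve 8×8 A·h = b for H (H[2,2]=1):
  H  [+1137.79630 -48.18581 +515.48905]
  H  [+119.05200 +1074.38022 +253.68833]
  H  [+0.62032 -0.40323 +1.00000]
B = K⁻¹H; ‖b₁‖=2.426839, ‖b₂‖=2.426839; λ = 2/(‖b₁‖+‖b₂‖) = 0.412059, sign → tz>0 ⇒ λ=+0.412059
r₁ = λ·B[:,0] = (+0.96621,-0.03313,+0.25561); r₂ = λ·B[:,1] = (+0.07767,+0.98304,-0.16616)
r₃ = r₁×r₂ = (-0.24577,+0.18039,+0.95239); SVD([r₁ r₂ r₃]) → R = UVᵀ:
  R  [+0.96621 +0.07767 -0.24577]
  R  [-0.03313 +0.98304 +0.18039]
  R  [+0.25561 -0.16616 +0.95239]
t = (+0.21158, -0.00185, +0.41206) m
tr R = 2.901643; θ = arccos((tr R − 1)/2) = 0.314918 rad = 18.043°
axis k = ((R−Rᵀ)₃₂, (R−Rᵀ)₁₃, (R−Rᵀ)₂₁) / (2 sinθ) = (-0.559420, -0.809358, -0.178857)
rvec = θ·k = (-0.176172, -0.254882, -0.056325)

rvec=(-0.1762, -0.2549, -0.0563) tvec=(0.2116, -0.0018, 0.4121)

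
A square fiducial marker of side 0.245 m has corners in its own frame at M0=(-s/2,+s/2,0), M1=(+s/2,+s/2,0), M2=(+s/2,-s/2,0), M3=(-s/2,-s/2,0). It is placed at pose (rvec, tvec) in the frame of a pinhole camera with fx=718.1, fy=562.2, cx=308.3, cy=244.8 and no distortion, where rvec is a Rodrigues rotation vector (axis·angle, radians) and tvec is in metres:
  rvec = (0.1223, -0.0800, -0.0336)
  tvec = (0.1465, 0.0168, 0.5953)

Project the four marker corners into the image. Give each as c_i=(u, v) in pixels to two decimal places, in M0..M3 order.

c0=(341.72, 378.61) c1=(623.44, 365.98) c2=(631.03, 140.49) c3=(334.67, 146.27)

Intrinsics K: fx=718.1, fy=562.2, cx=308.3, cy=244.8
Marker side s = 0.245 m; corners in marker frame (Z=0):
  M0 = (-0.1225, +0.1225, 0)
  M1 = (+0.1225, +0.1225, 0)
  M2 = (+0.1225, -0.1225, 0)
  M3 = (-0.1225, -0.1225, 0)
rvec = (0.1223, -0.0800, -0.0336), |rvec| = θ = 0.14995 rad = 8.592°
Rodrigues: sinθ=0.14939, 1−cosθ=0.01122; R = I + sinθ·[k]× + (1−cosθ)·[k]×²:
    [+0.99624 +0.02859 -0.08175]
    [-0.03836 +0.99197 -0.12050]
    [+0.07765 +0.12318 +0.98934]
t = (0.1465, 0.0168, 0.5953) m
M0: Pc = R·M0+t = (+0.02796, +0.14302, +0.60088); u = 718.1·(+0.02796)/0.60088 + 308.3 = 341.7178, v = 562.2·(+0.14302)/0.60088 + 244.8 = 378.6096
M1: Pc = R·M1+t = (+0.27204, +0.13362, +0.61990); u = 718.1·(+0.27204)/0.61990 + 308.3 = 623.4360, v = 562.2·(+0.13362)/0.61990 + 244.8 = 365.9803
M2: Pc = R·M2+t = (+0.26504, -0.10942, +0.58972); u = 718.1·(+0.26504)/0.58972 + 308.3 = 631.0338, v = 562.2·(-0.10942)/0.58972 + 244.8 = 140.4911
M3: Pc = R·M3+t = (+0.02096, -0.10002, +0.57070); u = 718.1·(+0.02096)/0.57070 + 308.3 = 334.6709, v = 562.2·(-0.10002)/0.57070 + 244.8 = 146.2715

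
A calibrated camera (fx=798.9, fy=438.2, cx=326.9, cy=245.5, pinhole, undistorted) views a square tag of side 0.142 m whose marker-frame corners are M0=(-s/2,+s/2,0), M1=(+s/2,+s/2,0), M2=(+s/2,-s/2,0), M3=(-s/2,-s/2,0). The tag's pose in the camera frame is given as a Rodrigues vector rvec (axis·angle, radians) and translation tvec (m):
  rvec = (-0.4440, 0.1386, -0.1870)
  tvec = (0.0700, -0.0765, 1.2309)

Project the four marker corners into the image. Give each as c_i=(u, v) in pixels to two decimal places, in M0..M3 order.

c0=(334.50, 245.97) c1=(427.13, 235.06) c2=(408.69, 191.64) c3=(320.79, 202.47)

Intrinsics K: fx=798.9, fy=438.2, cx=326.9, cy=245.5
Marker side s = 0.142 m; corners in marker frame (Z=0):
  M0 = (-0.0710, +0.0710, 0)
  M1 = (+0.0710, +0.0710, 0)
  M2 = (+0.0710, -0.0710, 0)
  M3 = (-0.0710, -0.0710, 0)
rvec = (-0.4440, 0.1386, -0.1870), |rvec| = θ = 0.50131 rad = 28.723°
Rodrigues: sinθ=0.48058, 1−cosθ=0.12305; R = I + sinθ·[k]× + (1−cosθ)·[k]×²:
    [+0.97347 +0.14914 +0.17352]
    [-0.20940 +0.88636 +0.41295]
    [-0.09222 -0.43832 +0.89407]
t = (0.0700, -0.0765, 1.2309) m
M0: Pc = R·M0+t = (+0.01147, +0.00130, +1.20633); u = 798.9·(+0.01147)/1.20633 + 326.9 = 334.4974, v = 438.2·(+0.00130)/1.20633 + 245.5 = 245.9717
M1: Pc = R·M1+t = (+0.14971, -0.02844, +1.19323); u = 798.9·(+0.14971)/1.19323 + 326.9 = 427.1316, v = 438.2·(-0.02844)/1.19323 + 245.5 = 235.0573
M2: Pc = R·M2+t = (+0.12853, -0.15430, +1.25547); u = 798.9·(+0.12853)/1.25547 + 326.9 = 408.6867, v = 438.2·(-0.15430)/1.25547 + 245.5 = 191.6450
M3: Pc = R·M3+t = (-0.00971, -0.12456, +1.26857); u = 798.9·(-0.00971)/1.26857 + 326.9 = 320.7880, v = 438.2·(-0.12456)/1.26857 + 245.5 = 202.4719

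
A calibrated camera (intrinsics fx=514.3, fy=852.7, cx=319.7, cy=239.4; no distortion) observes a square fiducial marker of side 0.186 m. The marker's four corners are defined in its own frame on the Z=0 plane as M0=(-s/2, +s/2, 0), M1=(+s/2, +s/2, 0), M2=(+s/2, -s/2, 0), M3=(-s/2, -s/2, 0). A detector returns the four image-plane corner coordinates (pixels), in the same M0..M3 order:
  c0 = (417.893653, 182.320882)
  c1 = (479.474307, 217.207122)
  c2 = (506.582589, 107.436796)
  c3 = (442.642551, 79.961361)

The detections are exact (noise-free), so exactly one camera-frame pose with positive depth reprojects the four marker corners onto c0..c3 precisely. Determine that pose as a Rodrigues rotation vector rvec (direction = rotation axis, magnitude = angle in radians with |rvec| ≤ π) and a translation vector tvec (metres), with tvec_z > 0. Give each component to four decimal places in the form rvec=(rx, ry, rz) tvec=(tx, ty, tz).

Intrinsics K: fx=514.3, fy=852.7, cx=319.7, cy=239.4
Marker side s = 0.186 m; corners in marker frame (Z=0):
  M0 = (-0.0930, +0.0930, 0)
  M1 = (+0.0930, +0.0930, 0)
  M2 = (+0.0930, -0.0930, 0)
  M3 = (-0.0930, -0.0930, 0)
Detected image corners:
  c0 = (417.893653, 182.320882) px
  c1 = (479.474307, 217.207122) px
  c2 = (506.582589, 107.436796) px
  c3 = (442.642551, 79.961361) px
Planar DLT: solve 8×8 A·h = b for H (H[2,2]=1):
  H  [+158.30109 -119.85663 +460.46566]
  H  [+110.79225 +575.66208 +146.37541]
  H  [-0.38795 +0.04184 +1.00000]
B = K⁻¹H; ‖b₁‖=0.713376, ‖b₂‖=0.713376; λ = 2/(‖b₁‖+‖b₂‖) = 1.401786, sign → tz>0 ⇒ λ=+1.401786
r₁ = λ·B[:,0] = (+0.76952,+0.33482,-0.54382); r₂ = λ·B[:,1] = (-0.36314,+0.92989,+0.05865)
r₃ = r₁×r₂ = (+0.52533,+0.15235,+0.83715); SVD([r₁ r₂ r₃]) → R = UVᵀ:
  R  [+0.76952 -0.36314 +0.52533]
  R  [+0.33482 +0.92989 +0.15235]
  R  [-0.54382 +0.05865 +0.83715]
t = (+0.38367, -0.15293, +1.40179) m
tr R = 2.536554; θ = arccos((tr R − 1)/2) = 0.694651 rad = 39.801°
axis k = ((R−Rᵀ)₃₂, (R−Rᵀ)₁₃, (R−Rᵀ)₂₁) / (2 sinθ) = (-0.073189, +0.835118, +0.545180)
rvec = θ·k = (-0.050841, +0.580116, +0.378710)

rvec=(-0.0508, 0.5801, 0.3787) tvec=(0.3837, -0.1529, 1.4018)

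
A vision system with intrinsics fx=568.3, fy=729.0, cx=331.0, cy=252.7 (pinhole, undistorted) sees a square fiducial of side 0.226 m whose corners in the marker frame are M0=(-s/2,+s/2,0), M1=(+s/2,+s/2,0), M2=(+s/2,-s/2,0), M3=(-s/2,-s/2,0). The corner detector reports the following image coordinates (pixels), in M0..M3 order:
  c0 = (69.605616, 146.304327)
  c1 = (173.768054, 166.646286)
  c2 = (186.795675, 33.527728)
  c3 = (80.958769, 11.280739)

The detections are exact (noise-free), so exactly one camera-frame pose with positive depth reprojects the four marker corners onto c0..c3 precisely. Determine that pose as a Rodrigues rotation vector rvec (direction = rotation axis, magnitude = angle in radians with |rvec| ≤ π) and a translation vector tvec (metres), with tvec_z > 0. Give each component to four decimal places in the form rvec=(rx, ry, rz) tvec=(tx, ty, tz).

Intrinsics K: fx=568.3, fy=729.0, cx=331.0, cy=252.7
Marker side s = 0.226 m; corners in marker frame (Z=0):
  M0 = (-0.1130, +0.1130, 0)
  M1 = (+0.1130, +0.1130, 0)
  M2 = (+0.1130, -0.1130, 0)
  M3 = (-0.1130, -0.1130, 0)
Detected image corners:
  c0 = (69.605616, 146.304327) px
  c1 = (173.768054, 166.646286) px
  c2 = (186.795675, 33.527728) px
  c3 = (80.958769, 11.280739) px
Planar DLT: solve 8×8 A·h = b for H (H[2,2]=1):
  H  [+471.05058 -44.19166 +128.03032]
  H  [+98.72412 +600.04863 +90.07994]
  H  [+0.05073 +0.07645 +1.00000]
B = K⁻¹H; ‖b₁‖=0.809560, ‖b₂‖=0.809560; λ = 2/(‖b₁‖+‖b₂‖) = 1.235238, sign → tz>0 ⇒ λ=+1.235238
r₁ = λ·B[:,0] = (+0.98736,+0.14556,+0.06266); r₂ = λ·B[:,1] = (-0.15106,+0.98400,+0.09444)
r₃ = r₁×r₂ = (-0.04791,-0.10271,+0.99356); SVD([r₁ r₂ r₃]) → R = UVᵀ:
  R  [+0.98736 -0.15106 -0.04791]
  R  [+0.14556 +0.98400 -0.10271]
  R  [+0.06266 +0.09444 +0.99356]
t = (-0.44117, -0.27555, +1.23524) m
tr R = 2.964923; θ = arccos((tr R − 1)/2) = 0.187563 rad = 10.747°
axis k = ((R−Rᵀ)₃₂, (R−Rᵀ)₁₃, (R−Rᵀ)₂₁) / (2 sinθ) = (+0.528647, -0.296507, +0.795372)
rvec = θ·k = (+0.099154, -0.055614, +0.149182)

rvec=(0.0992, -0.0556, 0.1492) tvec=(-0.4412, -0.2755, 1.2352)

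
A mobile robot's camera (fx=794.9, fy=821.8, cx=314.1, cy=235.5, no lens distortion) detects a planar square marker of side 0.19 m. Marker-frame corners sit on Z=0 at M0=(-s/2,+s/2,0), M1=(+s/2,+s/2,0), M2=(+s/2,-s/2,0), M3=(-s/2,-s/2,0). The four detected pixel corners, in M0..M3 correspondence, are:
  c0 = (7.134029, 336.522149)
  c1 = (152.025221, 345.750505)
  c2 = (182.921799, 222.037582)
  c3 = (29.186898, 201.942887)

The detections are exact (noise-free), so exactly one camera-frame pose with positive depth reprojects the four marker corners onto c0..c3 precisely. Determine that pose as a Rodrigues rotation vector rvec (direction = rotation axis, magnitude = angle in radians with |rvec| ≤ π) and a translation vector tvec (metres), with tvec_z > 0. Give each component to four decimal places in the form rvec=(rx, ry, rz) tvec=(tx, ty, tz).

Intrinsics K: fx=794.9, fy=821.8, cx=314.1, cy=235.5
Marker side s = 0.19 m; corners in marker frame (Z=0):
  M0 = (-0.0950, +0.0950, 0)
  M1 = (+0.0950, +0.0950, 0)
  M2 = (+0.0950, -0.0950, 0)
  M3 = (-0.0950, -0.0950, 0)
Detected image corners:
  c0 = (7.134029, 336.522149) px
  c1 = (152.025221, 345.750505) px
  c2 = (182.921799, 222.037582) px
  c3 = (29.186898, 201.942887) px
Planar DLT: solve 8×8 A·h = b for H (H[2,2]=1):
  H  [+822.08452 -104.71631 +95.16868]
  H  [+186.58927 +784.43134 +279.18819]
  H  [+0.39941 +0.38255 +1.00000]
B = K⁻¹H; ‖b₁‖=0.969658, ‖b₂‖=0.969658; λ = 2/(‖b₁‖+‖b₂‖) = 1.031291, sign → tz>0 ⇒ λ=+1.031291
r₁ = λ·B[:,0] = (+0.90380,+0.11611,+0.41191); r₂ = λ·B[:,1] = (-0.29175,+0.87134,+0.39452)
r₃ = r₁×r₂ = (-0.31310,-0.47674,+0.82139); SVD([r₁ r₂ r₃]) → R = UVᵀ:
  R  [+0.90380 -0.29175 -0.31310]
  R  [+0.11611 +0.87134 -0.47674]
  R  [+0.41191 +0.39452 +0.82139]
t = (-0.28404, +0.05483, +1.03129) m
tr R = 2.596526; θ = arccos((tr R − 1)/2) = 0.646391 rad = 37.035°
axis k = ((R−Rᵀ)₃₂, (R−Rᵀ)₁₃, (R−Rᵀ)₂₁) / (2 sinθ) = (+0.723273, -0.601861, +0.338585)
rvec = θ·k = (+0.467517, -0.389037, +0.218858)

rvec=(0.4675, -0.3890, 0.2189) tvec=(-0.2840, 0.0548, 1.0313)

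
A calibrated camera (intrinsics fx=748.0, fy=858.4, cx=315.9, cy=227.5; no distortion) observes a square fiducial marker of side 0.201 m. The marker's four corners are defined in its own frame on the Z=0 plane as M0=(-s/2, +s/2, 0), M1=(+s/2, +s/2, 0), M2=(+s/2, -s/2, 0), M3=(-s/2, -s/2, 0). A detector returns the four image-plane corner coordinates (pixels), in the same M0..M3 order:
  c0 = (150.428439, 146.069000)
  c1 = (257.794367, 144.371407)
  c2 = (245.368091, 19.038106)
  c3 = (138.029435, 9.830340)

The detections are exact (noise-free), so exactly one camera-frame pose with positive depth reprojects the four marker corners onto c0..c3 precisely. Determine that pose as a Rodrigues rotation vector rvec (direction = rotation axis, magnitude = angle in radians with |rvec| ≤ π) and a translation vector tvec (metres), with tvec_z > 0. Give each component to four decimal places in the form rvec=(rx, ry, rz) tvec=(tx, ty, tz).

Intrinsics K: fx=748.0, fy=858.4, cx=315.9, cy=227.5
Marker side s = 0.201 m; corners in marker frame (Z=0):
  M0 = (-0.1005, +0.1005, 0)
  M1 = (+0.1005, +0.1005, 0)
  M2 = (+0.1005, -0.1005, 0)
  M3 = (-0.1005, -0.1005, 0)
Detected image corners:
  c0 = (150.428439, 146.069000) px
  c1 = (257.794367, 144.371407) px
  c2 = (245.368091, 19.038106) px
  c3 = (138.029435, 9.830340) px
Planar DLT: solve 8×8 A·h = b for H (H[2,2]=1):
  H  [+616.47067 +51.98192 +200.11977]
  H  [+52.04558 +645.59866 +79.58114]
  H  [+0.41626 -0.04939 +1.00000]
B = K⁻¹H; ‖b₁‖=0.772084, ‖b₂‖=0.772084; λ = 2/(‖b₁‖+‖b₂‖) = 1.295196, sign → tz>0 ⇒ λ=+1.295196
r₁ = λ·B[:,0] = (+0.83975,-0.06436,+0.53914); r₂ = λ·B[:,1] = (+0.11703,+0.99107,-0.06398)
r₃ = r₁×r₂ = (-0.53020,+0.11682,+0.83978); SVD([r₁ r₂ r₃]) → R = UVᵀ:
  R  [+0.83975 +0.11703 -0.53020]
  R  [-0.06436 +0.99107 +0.11682]
  R  [+0.53914 -0.06398 +0.83978]
t = (-0.20048, -0.22319, +1.29520) m
tr R = 2.670604; θ = arccos((tr R − 1)/2) = 0.582114 rad = 33.353°
axis k = ((R−Rᵀ)₃₂, (R−Rᵀ)₁₃, (R−Rᵀ)₂₁) / (2 sinθ) = (-0.164419, -0.972499, -0.164958)
rvec = θ·k = (-0.095711, -0.566106, -0.096025)

rvec=(-0.0957, -0.5661, -0.0960) tvec=(-0.2005, -0.2232, 1.2952)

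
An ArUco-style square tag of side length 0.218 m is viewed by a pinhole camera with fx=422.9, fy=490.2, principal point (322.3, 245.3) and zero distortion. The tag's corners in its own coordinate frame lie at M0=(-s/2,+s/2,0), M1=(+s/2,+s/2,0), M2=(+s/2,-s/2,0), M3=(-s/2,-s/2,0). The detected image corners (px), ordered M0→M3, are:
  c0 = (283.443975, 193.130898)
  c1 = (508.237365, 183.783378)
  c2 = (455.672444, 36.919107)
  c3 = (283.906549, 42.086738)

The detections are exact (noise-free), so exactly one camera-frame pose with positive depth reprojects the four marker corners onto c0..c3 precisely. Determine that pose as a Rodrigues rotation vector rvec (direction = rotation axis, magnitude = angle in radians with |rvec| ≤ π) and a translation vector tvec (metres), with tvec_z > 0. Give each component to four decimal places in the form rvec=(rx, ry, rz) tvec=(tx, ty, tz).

rvec=(-0.6217, -0.0190, -0.0481) tvec=(0.0662, -0.1358, 0.4707)

Intrinsics K: fx=422.9, fy=490.2, cx=322.3, cy=245.3
Marker side s = 0.218 m; corners in marker frame (Z=0):
  M0 = (-0.1090, +0.1090, 0)
  M1 = (+0.1090, +0.1090, 0)
  M2 = (+0.1090, -0.1090, 0)
  M3 = (-0.1090, -0.1090, 0)
Detected image corners:
  c0 = (283.443975, 193.130898) px
  c1 = (508.237365, 183.783378) px
  c2 = (455.672444, 36.919107) px
  c3 = (283.906549, 42.086738) px
Planar DLT: solve 8×8 A·h = b for H (H[2,2]=1):
  H  [+919.38417 -352.66651 +381.80088]
  H  [-24.19137 +542.35029 +103.92086]
  H  [+0.06851 -1.23578 +1.00000]
B = K⁻¹H; ‖b₁‖=2.124538, ‖b₂‖=2.124538; λ = 2/(‖b₁‖+‖b₂‖) = 0.470691, sign → tz>0 ⇒ λ=+0.470691
r₁ = λ·B[:,0] = (+0.99870,-0.03937,+0.03225); r₂ = λ·B[:,1] = (+0.05078,+0.81184,-0.58167)
r₃ = r₁×r₂ = (-0.00328,+0.58255,+0.81279); SVD([r₁ r₂ r₃]) → R = UVᵀ:
  R  [+0.99870 +0.05078 -0.00328]
  R  [-0.03937 +0.81184 +0.58255]
  R  [+0.03225 -0.58167 +0.81279]
t = (+0.06622, -0.13575, +0.47069) m
tr R = 2.623327; θ = arccos((tr R − 1)/2) = 0.623802 rad = 35.741°
axis k = ((R−Rᵀ)₃₂, (R−Rᵀ)₁₃, (R−Rᵀ)₂₁) / (2 sinθ) = (-0.996554, -0.030413, -0.077164)
rvec = θ·k = (-0.621652, -0.018971, -0.048135)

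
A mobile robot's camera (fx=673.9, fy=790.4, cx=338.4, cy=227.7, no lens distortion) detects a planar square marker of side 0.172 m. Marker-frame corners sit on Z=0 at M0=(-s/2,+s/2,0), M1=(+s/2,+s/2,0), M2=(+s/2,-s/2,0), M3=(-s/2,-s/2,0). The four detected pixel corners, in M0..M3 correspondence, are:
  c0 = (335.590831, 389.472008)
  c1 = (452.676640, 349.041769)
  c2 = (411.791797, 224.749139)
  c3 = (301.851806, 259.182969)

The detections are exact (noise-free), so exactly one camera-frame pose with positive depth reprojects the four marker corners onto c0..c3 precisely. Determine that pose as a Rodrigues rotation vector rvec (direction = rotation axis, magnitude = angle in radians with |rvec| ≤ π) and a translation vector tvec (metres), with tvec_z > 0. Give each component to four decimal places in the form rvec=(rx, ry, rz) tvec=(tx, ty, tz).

Intrinsics K: fx=673.9, fy=790.4, cx=338.4, cy=227.7
Marker side s = 0.172 m; corners in marker frame (Z=0):
  M0 = (-0.0860, +0.0860, 0)
  M1 = (+0.0860, +0.0860, 0)
  M2 = (+0.0860, -0.0860, 0)
  M3 = (-0.0860, -0.0860, 0)
Detected image corners:
  c0 = (335.590831, 389.472008) px
  c1 = (452.676640, 349.041769) px
  c2 = (411.791797, 224.749139) px
  c3 = (301.851806, 259.182969) px
Planar DLT: solve 8×8 A·h = b for H (H[2,2]=1):
  H  [+716.13891 +61.06597 +375.55058]
  H  [-170.67353 +612.75348 +303.09141]
  H  [+0.15160 -0.41583 +1.00000]
B = K⁻¹H; ‖b₁‖=1.031340, ‖b₂‖=1.031340; λ = 2/(‖b₁‖+‖b₂‖) = 0.969612, sign → tz>0 ⇒ λ=+0.969612
r₁ = λ·B[:,0] = (+0.95657,-0.25172,+0.14699); r₂ = λ·B[:,1] = (+0.29033,+0.86784,-0.40319)
r₃ = r₁×r₂ = (-0.02608,+0.42836,+0.90323); SVD([r₁ r₂ r₃]) → R = UVᵀ:
  R  [+0.95657 +0.29033 -0.02608]
  R  [-0.25172 +0.86784 +0.42836]
  R  [+0.14699 -0.40319 +0.90323]
t = (+0.05345, +0.09249, +0.96961) m
tr R = 2.727644; θ = arccos((tr R − 1)/2) = 0.527989 rad = 30.252°
axis k = ((R−Rᵀ)₃₂, (R−Rᵀ)₁₃, (R−Rᵀ)₂₁) / (2 sinθ) = (-0.825286, -0.171767, -0.537959)
rvec = θ·k = (-0.435742, -0.090691, -0.284036)

rvec=(-0.4357, -0.0907, -0.2840) tvec=(0.0535, 0.0925, 0.9696)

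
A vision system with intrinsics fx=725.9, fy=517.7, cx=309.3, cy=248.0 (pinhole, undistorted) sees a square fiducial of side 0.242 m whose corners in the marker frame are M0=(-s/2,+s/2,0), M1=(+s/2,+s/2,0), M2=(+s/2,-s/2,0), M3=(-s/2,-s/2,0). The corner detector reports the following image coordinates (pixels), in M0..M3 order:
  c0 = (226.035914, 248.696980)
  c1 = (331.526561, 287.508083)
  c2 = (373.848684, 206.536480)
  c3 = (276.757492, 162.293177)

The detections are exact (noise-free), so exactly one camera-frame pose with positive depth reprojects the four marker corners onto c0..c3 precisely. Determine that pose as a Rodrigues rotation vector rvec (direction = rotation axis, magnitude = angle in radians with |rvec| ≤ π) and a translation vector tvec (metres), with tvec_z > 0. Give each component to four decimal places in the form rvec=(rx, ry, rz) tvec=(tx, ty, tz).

Intrinsics K: fx=725.9, fy=517.7, cx=309.3, cy=248.0
Marker side s = 0.242 m; corners in marker frame (Z=0):
  M0 = (-0.1210, +0.1210, 0)
  M1 = (+0.1210, +0.1210, 0)
  M2 = (+0.1210, -0.1210, 0)
  M3 = (-0.1210, -0.1210, 0)
Detected image corners:
  c0 = (226.035914, 248.696980) px
  c1 = (331.526561, 287.508083) px
  c2 = (373.848684, 206.536480) px
  c3 = (276.757492, 162.293177) px
Planar DLT: solve 8×8 A·h = b for H (H[2,2]=1):
  H  [+525.98570 -245.47477 +304.73244]
  H  [+252.59795 +304.89214 +226.25044]
  H  [+0.35692 -0.17873 +1.00000]
B = K⁻¹H; ‖b₁‖=0.745400, ‖b₂‖=0.745400; λ = 2/(‖b₁‖+‖b₂‖) = 1.341561, sign → tz>0 ⇒ λ=+1.341561
r₁ = λ·B[:,0] = (+0.76807,+0.42520,+0.47882); r₂ = λ·B[:,1] = (-0.35150,+0.90496,-0.23978)
r₃ = r₁×r₂ = (-0.53527,+0.01586,+0.84453); SVD([r₁ r₂ r₃]) → R = UVᵀ:
  R  [+0.76807 -0.35150 -0.53527]
  R  [+0.42520 +0.90496 +0.01586]
  R  [+0.47882 -0.23978 +0.84453]
t = (-0.00844, -0.05636, +1.34156) m
tr R = 2.517560; θ = arccos((tr R − 1)/2) = 0.709359 rad = 40.643°
axis k = ((R−Rᵀ)₃₂, (R−Rᵀ)₁₃, (R−Rᵀ)₂₁) / (2 sinθ) = (-0.196243, -0.778460, +0.596228)
rvec = θ·k = (-0.139207, -0.552207, +0.422940)

rvec=(-0.1392, -0.5522, 0.4229) tvec=(-0.0084, -0.0564, 1.3416)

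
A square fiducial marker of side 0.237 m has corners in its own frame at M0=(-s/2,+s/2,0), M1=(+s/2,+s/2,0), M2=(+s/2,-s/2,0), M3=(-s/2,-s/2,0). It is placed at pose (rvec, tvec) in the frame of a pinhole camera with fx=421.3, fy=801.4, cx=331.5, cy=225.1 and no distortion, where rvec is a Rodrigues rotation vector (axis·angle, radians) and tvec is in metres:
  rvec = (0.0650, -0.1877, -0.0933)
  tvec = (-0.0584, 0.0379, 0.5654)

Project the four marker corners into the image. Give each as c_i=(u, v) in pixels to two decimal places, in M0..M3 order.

Intrinsics K: fx=421.3, fy=801.4, cx=331.5, cy=225.1
Marker side s = 0.237 m; corners in marker frame (Z=0):
  M0 = (-0.1185, +0.1185, 0)
  M1 = (+0.1185, +0.1185, 0)
  M2 = (+0.1185, -0.1185, 0)
  M3 = (-0.1185, -0.1185, 0)
rvec = (0.0650, -0.1877, -0.0933), |rvec| = θ = 0.21946 rad = 12.574°
Rodrigues: sinθ=0.21770, 1−cosθ=0.02398; R = I + sinθ·[k]× + (1−cosθ)·[k]×²:
    [+0.97812 +0.08648 -0.18922]
    [-0.09863 +0.99356 -0.05576]
    [+0.18318 +0.07320 +0.98035]
t = (-0.0584, 0.0379, 0.5654) m
M0: Pc = R·M0+t = (-0.16406, +0.16732, +0.55237); u = 421.3·(-0.16406)/0.55237 + 331.5 = 206.3690, v = 801.4·(+0.16732)/0.55237 + 225.1 = 467.8619
M1: Pc = R·M1+t = (+0.06775, +0.14395, +0.59578); u = 421.3·(+0.06775)/0.59578 + 331.5 = 379.4120, v = 801.4·(+0.14395)/0.59578 + 225.1 = 418.7301
M2: Pc = R·M2+t = (+0.04726, -0.09152, +0.57843); u = 421.3·(+0.04726)/0.57843 + 331.5 = 365.9215, v = 801.4·(-0.09152)/0.57843 + 225.1 = 98.2957
M3: Pc = R·M3+t = (-0.18455, -0.06815, +0.53502); u = 421.3·(-0.18455)/0.53502 + 331.5 = 186.1727, v = 801.4·(-0.06815)/0.53502 + 225.1 = 123.0196

c0=(206.37, 467.86) c1=(379.41, 418.73) c2=(365.92, 98.30) c3=(186.17, 123.02)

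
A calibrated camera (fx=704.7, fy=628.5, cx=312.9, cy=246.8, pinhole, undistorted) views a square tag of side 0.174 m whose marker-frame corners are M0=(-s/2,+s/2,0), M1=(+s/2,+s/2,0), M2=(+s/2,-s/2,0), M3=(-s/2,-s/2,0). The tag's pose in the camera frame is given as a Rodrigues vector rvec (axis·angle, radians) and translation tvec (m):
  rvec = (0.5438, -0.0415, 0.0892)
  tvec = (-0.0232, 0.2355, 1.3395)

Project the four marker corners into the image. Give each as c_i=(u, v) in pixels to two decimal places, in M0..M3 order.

c0=(252.53, 385.01) c1=(340.82, 389.72) c2=(351.77, 327.91) c3=(257.44, 322.34)

Intrinsics K: fx=704.7, fy=628.5, cx=312.9, cy=246.8
Marker side s = 0.174 m; corners in marker frame (Z=0):
  M0 = (-0.0870, +0.0870, 0)
  M1 = (+0.0870, +0.0870, 0)
  M2 = (+0.0870, -0.0870, 0)
  M3 = (-0.0870, -0.0870, 0)
rvec = (0.5438, -0.0415, 0.0892), |rvec| = θ = 0.55263 rad = 31.663°
Rodrigues: sinθ=0.52493, 1−cosθ=0.14885; R = I + sinθ·[k]× + (1−cosθ)·[k]×²:
    [+0.99528 -0.09573 -0.01578]
    [+0.07373 +0.85199 -0.51834]
    [+0.06306 +0.51474 +0.85503]
t = (-0.0232, 0.2355, 1.3395) m
M0: Pc = R·M0+t = (-0.11812, +0.30321, +1.37880); u = 704.7·(-0.11812)/1.37880 + 312.9 = 252.5301, v = 628.5·(+0.30321)/1.37880 + 246.8 = 385.0123
M1: Pc = R·M1+t = (+0.05506, +0.31604, +1.38977); u = 704.7·(+0.05506)/1.38977 + 312.9 = 340.8195, v = 628.5·(+0.31604)/1.38977 + 246.8 = 389.7227
M2: Pc = R·M2+t = (+0.07172, +0.16779, +1.30020); u = 704.7·(+0.07172)/1.30020 + 312.9 = 351.7705, v = 628.5·(+0.16779)/1.30020 + 246.8 = 327.9080
M3: Pc = R·M3+t = (-0.10146, +0.15496, +1.28923); u = 704.7·(-0.10146)/1.28923 + 312.9 = 257.4408, v = 628.5·(+0.15496)/1.28923 + 246.8 = 322.3443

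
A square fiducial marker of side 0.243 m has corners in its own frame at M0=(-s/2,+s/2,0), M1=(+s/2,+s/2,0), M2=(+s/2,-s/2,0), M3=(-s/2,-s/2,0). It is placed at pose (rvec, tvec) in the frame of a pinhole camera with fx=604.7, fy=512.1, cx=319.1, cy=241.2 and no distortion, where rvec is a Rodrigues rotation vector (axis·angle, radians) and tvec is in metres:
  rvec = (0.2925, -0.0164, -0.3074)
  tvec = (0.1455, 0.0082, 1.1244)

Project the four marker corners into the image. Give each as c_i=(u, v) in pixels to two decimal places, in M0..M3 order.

Intrinsics K: fx=604.7, fy=512.1, cx=319.1, cy=241.2
Marker side s = 0.243 m; corners in marker frame (Z=0):
  M0 = (-0.1215, +0.1215, 0)
  M1 = (+0.1215, +0.1215, 0)
  M2 = (+0.1215, -0.1215, 0)
  M3 = (-0.1215, -0.1215, 0)
rvec = (0.2925, -0.0164, -0.3074), |rvec| = θ = 0.42464 rad = 24.330°
Rodrigues: sinθ=0.41199, 1−cosθ=0.08881; R = I + sinθ·[k]× + (1−cosθ)·[k]×²:
    [+0.95333 +0.29588 -0.06020]
    [-0.30061 +0.91132 -0.28131]
    [-0.02837 +0.28627 +0.95773]
t = (0.1455, 0.0082, 1.1244) m
M0: Pc = R·M0+t = (+0.06562, +0.15545, +1.16263); u = 604.7·(+0.06562)/1.16263 + 319.1 = 353.2302, v = 512.1·(+0.15545)/1.16263 + 241.2 = 309.6702
M1: Pc = R·M1+t = (+0.29728, +0.08240, +1.15573); u = 604.7·(+0.29728)/1.15573 + 319.1 = 474.6413, v = 512.1·(+0.08240)/1.15573 + 241.2 = 277.7117
M2: Pc = R·M2+t = (+0.22538, -0.13905, +1.08617); u = 604.7·(+0.22538)/1.08617 + 319.1 = 444.5747, v = 512.1·(-0.13905)/1.08617 + 241.2 = 175.6421
M3: Pc = R·M3+t = (-0.00628, -0.06600, +1.09307); u = 604.7·(-0.00628)/1.09307 + 319.1 = 315.6265, v = 512.1·(-0.06600)/1.09307 + 241.2 = 210.2784

c0=(353.23, 309.67) c1=(474.64, 277.71) c2=(444.57, 175.64) c3=(315.63, 210.28)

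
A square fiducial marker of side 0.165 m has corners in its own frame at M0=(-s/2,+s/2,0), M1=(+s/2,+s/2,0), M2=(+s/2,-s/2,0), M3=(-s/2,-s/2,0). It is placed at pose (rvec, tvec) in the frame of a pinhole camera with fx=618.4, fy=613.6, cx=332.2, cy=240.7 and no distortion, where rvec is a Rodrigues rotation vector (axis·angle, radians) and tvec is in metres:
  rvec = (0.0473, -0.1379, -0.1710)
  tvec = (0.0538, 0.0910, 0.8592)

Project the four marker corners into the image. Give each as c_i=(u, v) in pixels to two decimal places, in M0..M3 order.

c0=(322.78, 374.82) c1=(436.83, 351.47) c2=(418.39, 237.53) c3=(302.55, 258.20)

Intrinsics K: fx=618.4, fy=613.6, cx=332.2, cy=240.7
Marker side s = 0.165 m; corners in marker frame (Z=0):
  M0 = (-0.0825, +0.0825, 0)
  M1 = (+0.0825, +0.0825, 0)
  M2 = (+0.0825, -0.0825, 0)
  M3 = (-0.0825, -0.0825, 0)
rvec = (0.0473, -0.1379, -0.1710), |rvec| = θ = 0.22471 rad = 12.875°
Rodrigues: sinθ=0.22282, 1−cosθ=0.02514; R = I + sinθ·[k]× + (1−cosθ)·[k]×²:
    [+0.97597 +0.16632 -0.14077]
    [-0.17281 +0.98433 -0.03516]
    [+0.13272 +0.05864 +0.98942]
t = (0.0538, 0.0910, 0.8592) m
M0: Pc = R·M0+t = (-0.01300, +0.18646, +0.85309); u = 618.4·(-0.01300)/0.85309 + 332.2 = 322.7788, v = 613.6·(+0.18646)/0.85309 + 240.7 = 374.8176
M1: Pc = R·M1+t = (+0.14804, +0.15795, +0.87499); u = 618.4·(+0.14804)/0.87499 + 332.2 = 436.8270, v = 613.6·(+0.15795)/0.87499 + 240.7 = 351.4652
M2: Pc = R·M2+t = (+0.12060, -0.00446, +0.86531); u = 618.4·(+0.12060)/0.86531 + 332.2 = 418.3851, v = 613.6·(-0.00446)/0.86531 + 240.7 = 237.5346
M3: Pc = R·M3+t = (-0.04044, +0.02405, +0.84341); u = 618.4·(-0.04044)/0.84341 + 332.2 = 302.5497, v = 613.6·(+0.02405)/0.84341 + 240.7 = 258.1969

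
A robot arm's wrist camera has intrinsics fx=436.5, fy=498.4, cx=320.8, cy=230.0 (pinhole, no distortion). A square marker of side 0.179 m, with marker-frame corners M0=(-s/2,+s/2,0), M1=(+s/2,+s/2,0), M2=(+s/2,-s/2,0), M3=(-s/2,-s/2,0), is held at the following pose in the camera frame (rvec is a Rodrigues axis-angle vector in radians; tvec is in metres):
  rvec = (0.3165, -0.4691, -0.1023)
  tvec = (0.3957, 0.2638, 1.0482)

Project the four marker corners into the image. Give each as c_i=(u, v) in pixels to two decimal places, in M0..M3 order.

c0=(454.61, 404.46) c1=(507.61, 378.96) c2=(516.00, 307.28) c3=(460.53, 328.68)

Intrinsics K: fx=436.5, fy=498.4, cx=320.8, cy=230.0
Marker side s = 0.179 m; corners in marker frame (Z=0):
  M0 = (-0.0895, +0.0895, 0)
  M1 = (+0.0895, +0.0895, 0)
  M2 = (+0.0895, -0.0895, 0)
  M3 = (-0.0895, -0.0895, 0)
rvec = (0.3165, -0.4691, -0.1023), |rvec| = θ = 0.57506 rad = 32.948°
Rodrigues: sinθ=0.54388, 1−cosθ=0.16084; R = I + sinθ·[k]× + (1−cosθ)·[k]×²:
    [+0.88788 +0.02454 -0.45942]
    [-0.16897 +0.94619 -0.27600]
    [+0.42792 +0.32268 +0.84425]
t = (0.3957, 0.2638, 1.0482) m
M0: Pc = R·M0+t = (+0.31843, +0.36361, +1.03878); u = 436.5·(+0.31843)/1.03878 + 320.8 = 454.6061, v = 498.4·(+0.36361)/1.03878 + 230.0 = 404.4558
M1: Pc = R·M1+t = (+0.47736, +0.33336, +1.11538); u = 436.5·(+0.47736)/1.11538 + 320.8 = 507.6141, v = 498.4·(+0.33336)/1.11538 + 230.0 = 378.9604
M2: Pc = R·M2+t = (+0.47297, +0.16399, +1.05762); u = 436.5·(+0.47297)/1.05762 + 320.8 = 516.0035, v = 498.4·(+0.16399)/1.05762 + 230.0 = 307.2815
M3: Pc = R·M3+t = (+0.31404, +0.19424, +0.98102); u = 436.5·(+0.31404)/0.98102 + 320.8 = 460.5296, v = 498.4·(+0.19424)/0.98102 + 230.0 = 328.6814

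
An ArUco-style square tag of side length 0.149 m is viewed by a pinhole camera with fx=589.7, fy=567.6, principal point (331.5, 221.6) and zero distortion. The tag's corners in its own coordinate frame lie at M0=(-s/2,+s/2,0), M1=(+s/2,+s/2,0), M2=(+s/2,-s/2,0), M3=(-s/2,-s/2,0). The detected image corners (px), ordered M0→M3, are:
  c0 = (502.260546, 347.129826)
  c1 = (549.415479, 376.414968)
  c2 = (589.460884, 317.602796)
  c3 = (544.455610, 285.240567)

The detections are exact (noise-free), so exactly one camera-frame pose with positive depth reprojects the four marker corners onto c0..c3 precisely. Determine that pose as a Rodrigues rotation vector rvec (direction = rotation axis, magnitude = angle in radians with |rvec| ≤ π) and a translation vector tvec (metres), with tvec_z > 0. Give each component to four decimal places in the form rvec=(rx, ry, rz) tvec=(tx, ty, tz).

Intrinsics K: fx=589.7, fy=567.6, cx=331.5, cy=221.6
Marker side s = 0.149 m; corners in marker frame (Z=0):
  M0 = (-0.0745, +0.0745, 0)
  M1 = (+0.0745, +0.0745, 0)
  M2 = (+0.0745, -0.0745, 0)
  M3 = (-0.0745, -0.0745, 0)
Detected image corners:
  c0 = (502.260546, 347.129826) px
  c1 = (549.415479, 376.414968) px
  c2 = (589.460884, 317.602796) px
  c3 = (544.455610, 285.240567) px
Planar DLT: solve 8×8 A·h = b for H (H[2,2]=1):
  H  [+497.71496 -278.69059 +546.99829]
  H  [+321.24389 +403.01235 +331.98112]
  H  [+0.34490 -0.00531 +1.00000]
B = K⁻¹H; ‖b₁‖=0.853026, ‖b₂‖=0.853026; λ = 2/(‖b₁‖+‖b₂‖) = 1.172298, sign → tz>0 ⇒ λ=+1.172298
r₁ = λ·B[:,0] = (+0.76214,+0.50563,+0.40433); r₂ = λ·B[:,1] = (-0.55053,+0.83480,-0.00622)
r₃ = r₁×r₂ = (-0.34068,-0.21785,+0.91459); SVD([r₁ r₂ r₃]) → R = UVᵀ:
  R  [+0.76214 -0.55053 -0.34068]
  R  [+0.50563 +0.83480 -0.21785]
  R  [+0.40433 -0.00622 +0.91459]
t = (+0.42840, +0.22798, +1.17230) m
tr R = 2.511527; θ = arccos((tr R − 1)/2) = 0.713977 rad = 40.908°
axis k = ((R−Rᵀ)₃₂, (R−Rᵀ)₁₃, (R−Rᵀ)₂₁) / (2 sinθ) = (+0.161585, -0.568847, +0.806414)
rvec = θ·k = (+0.115368, -0.406143, +0.575761)

rvec=(0.1154, -0.4061, 0.5758) tvec=(0.4284, 0.2280, 1.1723)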